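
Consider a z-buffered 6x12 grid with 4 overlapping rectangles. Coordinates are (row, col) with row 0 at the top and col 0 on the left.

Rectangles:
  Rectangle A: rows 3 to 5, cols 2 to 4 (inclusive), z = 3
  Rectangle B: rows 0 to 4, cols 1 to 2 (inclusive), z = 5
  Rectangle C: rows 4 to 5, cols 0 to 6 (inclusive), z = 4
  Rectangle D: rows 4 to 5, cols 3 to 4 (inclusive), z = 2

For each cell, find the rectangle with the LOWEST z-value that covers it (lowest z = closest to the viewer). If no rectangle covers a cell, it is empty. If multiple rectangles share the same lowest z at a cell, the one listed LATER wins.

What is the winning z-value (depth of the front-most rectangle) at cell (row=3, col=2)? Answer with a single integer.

Answer: 3

Derivation:
Check cell (3,2):
  A: rows 3-5 cols 2-4 z=3 -> covers; best now A (z=3)
  B: rows 0-4 cols 1-2 z=5 -> covers; best now A (z=3)
  C: rows 4-5 cols 0-6 -> outside (row miss)
  D: rows 4-5 cols 3-4 -> outside (row miss)
Winner: A at z=3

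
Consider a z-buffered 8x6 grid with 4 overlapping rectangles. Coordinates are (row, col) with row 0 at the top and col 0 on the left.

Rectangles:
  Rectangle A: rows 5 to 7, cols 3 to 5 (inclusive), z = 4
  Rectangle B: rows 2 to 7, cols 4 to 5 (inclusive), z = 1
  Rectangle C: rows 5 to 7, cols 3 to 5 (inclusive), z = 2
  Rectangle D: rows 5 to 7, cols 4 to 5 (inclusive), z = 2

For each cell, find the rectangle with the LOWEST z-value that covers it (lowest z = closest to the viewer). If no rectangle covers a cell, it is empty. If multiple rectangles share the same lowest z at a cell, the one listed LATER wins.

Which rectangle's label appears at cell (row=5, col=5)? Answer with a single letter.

Answer: B

Derivation:
Check cell (5,5):
  A: rows 5-7 cols 3-5 z=4 -> covers; best now A (z=4)
  B: rows 2-7 cols 4-5 z=1 -> covers; best now B (z=1)
  C: rows 5-7 cols 3-5 z=2 -> covers; best now B (z=1)
  D: rows 5-7 cols 4-5 z=2 -> covers; best now B (z=1)
Winner: B at z=1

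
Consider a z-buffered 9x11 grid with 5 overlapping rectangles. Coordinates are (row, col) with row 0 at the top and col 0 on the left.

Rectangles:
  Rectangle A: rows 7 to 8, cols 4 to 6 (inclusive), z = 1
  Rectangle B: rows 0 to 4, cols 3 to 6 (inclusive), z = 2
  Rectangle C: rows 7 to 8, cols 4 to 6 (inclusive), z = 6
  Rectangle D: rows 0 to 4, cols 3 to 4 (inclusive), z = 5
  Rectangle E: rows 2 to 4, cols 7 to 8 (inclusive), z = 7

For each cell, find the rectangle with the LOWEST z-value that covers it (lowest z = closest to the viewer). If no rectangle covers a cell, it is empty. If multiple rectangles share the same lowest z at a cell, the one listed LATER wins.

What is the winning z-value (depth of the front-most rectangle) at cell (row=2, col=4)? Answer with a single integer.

Answer: 2

Derivation:
Check cell (2,4):
  A: rows 7-8 cols 4-6 -> outside (row miss)
  B: rows 0-4 cols 3-6 z=2 -> covers; best now B (z=2)
  C: rows 7-8 cols 4-6 -> outside (row miss)
  D: rows 0-4 cols 3-4 z=5 -> covers; best now B (z=2)
  E: rows 2-4 cols 7-8 -> outside (col miss)
Winner: B at z=2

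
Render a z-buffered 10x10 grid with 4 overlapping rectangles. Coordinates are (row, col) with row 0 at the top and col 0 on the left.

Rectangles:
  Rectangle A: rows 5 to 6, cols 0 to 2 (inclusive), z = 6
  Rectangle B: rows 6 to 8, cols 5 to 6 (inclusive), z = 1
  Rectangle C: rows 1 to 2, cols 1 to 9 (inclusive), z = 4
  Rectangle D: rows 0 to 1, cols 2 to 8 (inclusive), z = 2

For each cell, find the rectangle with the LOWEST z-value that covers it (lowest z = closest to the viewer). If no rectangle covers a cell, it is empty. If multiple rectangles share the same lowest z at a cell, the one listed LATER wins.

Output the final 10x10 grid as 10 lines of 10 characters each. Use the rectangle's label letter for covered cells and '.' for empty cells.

..DDDDDDD.
.CDDDDDDDC
.CCCCCCCCC
..........
..........
AAA.......
AAA..BB...
.....BB...
.....BB...
..........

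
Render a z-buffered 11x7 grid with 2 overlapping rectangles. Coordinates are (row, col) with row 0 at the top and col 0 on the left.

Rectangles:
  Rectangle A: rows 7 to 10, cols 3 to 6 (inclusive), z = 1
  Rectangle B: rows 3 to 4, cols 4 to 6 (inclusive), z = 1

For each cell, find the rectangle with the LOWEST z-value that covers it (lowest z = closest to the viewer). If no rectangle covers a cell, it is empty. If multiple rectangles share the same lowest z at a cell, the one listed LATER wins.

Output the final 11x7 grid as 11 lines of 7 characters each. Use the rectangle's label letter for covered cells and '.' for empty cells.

.......
.......
.......
....BBB
....BBB
.......
.......
...AAAA
...AAAA
...AAAA
...AAAA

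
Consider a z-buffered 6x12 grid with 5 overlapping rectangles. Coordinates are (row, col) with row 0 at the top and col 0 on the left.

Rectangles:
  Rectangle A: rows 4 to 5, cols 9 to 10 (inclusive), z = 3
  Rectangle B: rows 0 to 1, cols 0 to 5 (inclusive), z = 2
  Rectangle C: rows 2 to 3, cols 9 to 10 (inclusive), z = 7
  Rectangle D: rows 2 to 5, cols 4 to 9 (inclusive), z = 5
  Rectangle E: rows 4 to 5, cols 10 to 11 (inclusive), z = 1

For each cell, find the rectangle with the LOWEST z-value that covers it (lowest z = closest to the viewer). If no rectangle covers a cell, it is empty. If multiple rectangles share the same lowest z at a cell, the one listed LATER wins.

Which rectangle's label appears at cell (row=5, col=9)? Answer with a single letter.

Answer: A

Derivation:
Check cell (5,9):
  A: rows 4-5 cols 9-10 z=3 -> covers; best now A (z=3)
  B: rows 0-1 cols 0-5 -> outside (row miss)
  C: rows 2-3 cols 9-10 -> outside (row miss)
  D: rows 2-5 cols 4-9 z=5 -> covers; best now A (z=3)
  E: rows 4-5 cols 10-11 -> outside (col miss)
Winner: A at z=3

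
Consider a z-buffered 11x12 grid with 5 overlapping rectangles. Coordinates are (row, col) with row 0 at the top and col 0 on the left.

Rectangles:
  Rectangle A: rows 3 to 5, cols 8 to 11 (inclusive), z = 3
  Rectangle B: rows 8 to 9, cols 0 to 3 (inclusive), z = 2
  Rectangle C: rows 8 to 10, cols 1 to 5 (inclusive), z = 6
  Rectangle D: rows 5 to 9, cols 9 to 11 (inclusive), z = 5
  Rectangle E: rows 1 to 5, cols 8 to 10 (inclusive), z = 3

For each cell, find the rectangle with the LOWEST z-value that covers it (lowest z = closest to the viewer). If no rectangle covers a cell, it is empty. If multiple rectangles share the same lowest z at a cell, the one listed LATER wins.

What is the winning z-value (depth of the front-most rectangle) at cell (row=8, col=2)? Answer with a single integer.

Check cell (8,2):
  A: rows 3-5 cols 8-11 -> outside (row miss)
  B: rows 8-9 cols 0-3 z=2 -> covers; best now B (z=2)
  C: rows 8-10 cols 1-5 z=6 -> covers; best now B (z=2)
  D: rows 5-9 cols 9-11 -> outside (col miss)
  E: rows 1-5 cols 8-10 -> outside (row miss)
Winner: B at z=2

Answer: 2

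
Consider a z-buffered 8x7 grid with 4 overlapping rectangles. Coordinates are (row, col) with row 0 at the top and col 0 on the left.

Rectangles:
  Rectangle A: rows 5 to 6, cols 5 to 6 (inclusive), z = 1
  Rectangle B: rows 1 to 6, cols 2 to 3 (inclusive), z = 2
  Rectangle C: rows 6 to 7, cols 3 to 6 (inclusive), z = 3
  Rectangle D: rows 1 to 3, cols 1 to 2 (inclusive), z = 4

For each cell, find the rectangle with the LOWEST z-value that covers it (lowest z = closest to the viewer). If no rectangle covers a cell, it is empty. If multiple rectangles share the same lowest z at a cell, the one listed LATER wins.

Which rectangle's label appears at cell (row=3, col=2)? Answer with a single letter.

Answer: B

Derivation:
Check cell (3,2):
  A: rows 5-6 cols 5-6 -> outside (row miss)
  B: rows 1-6 cols 2-3 z=2 -> covers; best now B (z=2)
  C: rows 6-7 cols 3-6 -> outside (row miss)
  D: rows 1-3 cols 1-2 z=4 -> covers; best now B (z=2)
Winner: B at z=2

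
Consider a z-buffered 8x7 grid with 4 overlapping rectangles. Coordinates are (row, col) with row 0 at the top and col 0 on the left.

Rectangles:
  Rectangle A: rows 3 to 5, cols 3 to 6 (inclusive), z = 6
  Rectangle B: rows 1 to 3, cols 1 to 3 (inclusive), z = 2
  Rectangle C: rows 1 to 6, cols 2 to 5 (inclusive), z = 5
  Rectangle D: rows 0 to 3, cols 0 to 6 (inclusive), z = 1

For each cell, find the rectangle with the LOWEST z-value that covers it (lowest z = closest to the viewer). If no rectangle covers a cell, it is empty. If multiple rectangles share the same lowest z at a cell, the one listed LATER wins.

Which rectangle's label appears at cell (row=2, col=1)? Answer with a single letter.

Check cell (2,1):
  A: rows 3-5 cols 3-6 -> outside (row miss)
  B: rows 1-3 cols 1-3 z=2 -> covers; best now B (z=2)
  C: rows 1-6 cols 2-5 -> outside (col miss)
  D: rows 0-3 cols 0-6 z=1 -> covers; best now D (z=1)
Winner: D at z=1

Answer: D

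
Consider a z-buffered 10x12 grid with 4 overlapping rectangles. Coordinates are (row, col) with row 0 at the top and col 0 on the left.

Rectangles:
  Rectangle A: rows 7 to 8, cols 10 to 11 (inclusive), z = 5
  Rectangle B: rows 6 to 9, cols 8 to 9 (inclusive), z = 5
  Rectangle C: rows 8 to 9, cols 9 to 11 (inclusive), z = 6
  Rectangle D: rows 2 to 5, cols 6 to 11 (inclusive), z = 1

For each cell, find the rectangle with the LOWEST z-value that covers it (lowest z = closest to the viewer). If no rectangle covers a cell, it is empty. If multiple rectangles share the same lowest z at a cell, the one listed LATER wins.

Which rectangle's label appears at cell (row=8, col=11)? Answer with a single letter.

Check cell (8,11):
  A: rows 7-8 cols 10-11 z=5 -> covers; best now A (z=5)
  B: rows 6-9 cols 8-9 -> outside (col miss)
  C: rows 8-9 cols 9-11 z=6 -> covers; best now A (z=5)
  D: rows 2-5 cols 6-11 -> outside (row miss)
Winner: A at z=5

Answer: A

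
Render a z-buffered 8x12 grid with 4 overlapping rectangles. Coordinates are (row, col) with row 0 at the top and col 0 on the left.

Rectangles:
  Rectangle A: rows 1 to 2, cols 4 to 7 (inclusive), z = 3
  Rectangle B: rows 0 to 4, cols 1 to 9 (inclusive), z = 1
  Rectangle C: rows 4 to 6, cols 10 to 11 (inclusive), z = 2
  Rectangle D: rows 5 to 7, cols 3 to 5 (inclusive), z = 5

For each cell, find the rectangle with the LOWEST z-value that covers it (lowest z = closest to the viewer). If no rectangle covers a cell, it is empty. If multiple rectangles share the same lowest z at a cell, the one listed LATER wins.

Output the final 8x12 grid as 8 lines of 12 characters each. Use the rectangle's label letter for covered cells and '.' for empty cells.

.BBBBBBBBB..
.BBBBBBBBB..
.BBBBBBBBB..
.BBBBBBBBB..
.BBBBBBBBBCC
...DDD....CC
...DDD....CC
...DDD......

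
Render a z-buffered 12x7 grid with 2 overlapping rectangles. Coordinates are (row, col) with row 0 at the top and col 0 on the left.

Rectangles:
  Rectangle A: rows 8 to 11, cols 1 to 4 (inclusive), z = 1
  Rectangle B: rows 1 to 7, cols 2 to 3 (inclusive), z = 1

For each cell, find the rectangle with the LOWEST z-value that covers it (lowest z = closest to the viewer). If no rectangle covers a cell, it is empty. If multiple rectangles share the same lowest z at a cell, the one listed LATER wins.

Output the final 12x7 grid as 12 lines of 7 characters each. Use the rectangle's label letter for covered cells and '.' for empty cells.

.......
..BB...
..BB...
..BB...
..BB...
..BB...
..BB...
..BB...
.AAAA..
.AAAA..
.AAAA..
.AAAA..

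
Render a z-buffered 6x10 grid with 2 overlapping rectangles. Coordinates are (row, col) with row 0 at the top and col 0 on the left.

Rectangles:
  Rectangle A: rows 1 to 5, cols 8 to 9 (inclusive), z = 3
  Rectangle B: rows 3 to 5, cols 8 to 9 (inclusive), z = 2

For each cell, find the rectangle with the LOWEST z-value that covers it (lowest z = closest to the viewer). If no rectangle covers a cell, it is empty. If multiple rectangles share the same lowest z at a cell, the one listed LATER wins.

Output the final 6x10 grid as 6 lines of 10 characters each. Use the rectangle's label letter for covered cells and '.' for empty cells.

..........
........AA
........AA
........BB
........BB
........BB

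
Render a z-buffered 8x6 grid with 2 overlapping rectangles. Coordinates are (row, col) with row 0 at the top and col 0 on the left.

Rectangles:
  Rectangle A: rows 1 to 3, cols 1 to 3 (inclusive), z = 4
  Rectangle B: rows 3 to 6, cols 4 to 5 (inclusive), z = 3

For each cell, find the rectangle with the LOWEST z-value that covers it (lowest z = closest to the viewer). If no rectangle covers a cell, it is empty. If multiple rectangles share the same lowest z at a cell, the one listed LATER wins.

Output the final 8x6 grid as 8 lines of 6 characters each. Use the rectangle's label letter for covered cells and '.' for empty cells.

......
.AAA..
.AAA..
.AAABB
....BB
....BB
....BB
......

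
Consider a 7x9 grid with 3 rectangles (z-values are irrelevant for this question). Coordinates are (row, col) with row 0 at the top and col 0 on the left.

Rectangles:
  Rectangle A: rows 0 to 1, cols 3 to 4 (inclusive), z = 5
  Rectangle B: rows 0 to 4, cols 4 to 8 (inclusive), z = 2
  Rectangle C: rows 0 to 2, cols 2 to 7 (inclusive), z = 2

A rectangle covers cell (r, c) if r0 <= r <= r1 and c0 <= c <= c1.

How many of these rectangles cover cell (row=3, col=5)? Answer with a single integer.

Answer: 1

Derivation:
Check cell (3,5):
  A: rows 0-1 cols 3-4 -> outside (row miss)
  B: rows 0-4 cols 4-8 -> covers
  C: rows 0-2 cols 2-7 -> outside (row miss)
Count covering = 1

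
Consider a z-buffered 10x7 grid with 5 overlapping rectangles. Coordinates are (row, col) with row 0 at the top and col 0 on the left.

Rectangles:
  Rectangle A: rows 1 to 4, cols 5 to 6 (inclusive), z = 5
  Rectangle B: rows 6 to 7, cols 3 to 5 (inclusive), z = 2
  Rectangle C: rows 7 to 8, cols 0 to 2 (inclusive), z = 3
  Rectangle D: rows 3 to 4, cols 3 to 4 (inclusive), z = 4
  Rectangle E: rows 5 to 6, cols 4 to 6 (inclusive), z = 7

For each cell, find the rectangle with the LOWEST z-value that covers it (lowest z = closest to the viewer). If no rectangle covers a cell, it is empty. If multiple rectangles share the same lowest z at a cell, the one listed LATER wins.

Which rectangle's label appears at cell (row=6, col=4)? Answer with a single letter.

Check cell (6,4):
  A: rows 1-4 cols 5-6 -> outside (row miss)
  B: rows 6-7 cols 3-5 z=2 -> covers; best now B (z=2)
  C: rows 7-8 cols 0-2 -> outside (row miss)
  D: rows 3-4 cols 3-4 -> outside (row miss)
  E: rows 5-6 cols 4-6 z=7 -> covers; best now B (z=2)
Winner: B at z=2

Answer: B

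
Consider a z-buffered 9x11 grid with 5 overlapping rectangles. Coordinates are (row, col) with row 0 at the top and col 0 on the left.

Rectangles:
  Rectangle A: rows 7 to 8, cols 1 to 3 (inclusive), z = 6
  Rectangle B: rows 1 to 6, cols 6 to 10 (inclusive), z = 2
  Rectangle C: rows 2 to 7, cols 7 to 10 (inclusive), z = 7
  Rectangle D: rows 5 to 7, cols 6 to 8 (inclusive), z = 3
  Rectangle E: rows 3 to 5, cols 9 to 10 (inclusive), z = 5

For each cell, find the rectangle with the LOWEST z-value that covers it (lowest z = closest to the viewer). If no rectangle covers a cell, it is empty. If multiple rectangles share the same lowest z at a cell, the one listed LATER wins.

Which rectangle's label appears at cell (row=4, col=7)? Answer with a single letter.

Answer: B

Derivation:
Check cell (4,7):
  A: rows 7-8 cols 1-3 -> outside (row miss)
  B: rows 1-6 cols 6-10 z=2 -> covers; best now B (z=2)
  C: rows 2-7 cols 7-10 z=7 -> covers; best now B (z=2)
  D: rows 5-7 cols 6-8 -> outside (row miss)
  E: rows 3-5 cols 9-10 -> outside (col miss)
Winner: B at z=2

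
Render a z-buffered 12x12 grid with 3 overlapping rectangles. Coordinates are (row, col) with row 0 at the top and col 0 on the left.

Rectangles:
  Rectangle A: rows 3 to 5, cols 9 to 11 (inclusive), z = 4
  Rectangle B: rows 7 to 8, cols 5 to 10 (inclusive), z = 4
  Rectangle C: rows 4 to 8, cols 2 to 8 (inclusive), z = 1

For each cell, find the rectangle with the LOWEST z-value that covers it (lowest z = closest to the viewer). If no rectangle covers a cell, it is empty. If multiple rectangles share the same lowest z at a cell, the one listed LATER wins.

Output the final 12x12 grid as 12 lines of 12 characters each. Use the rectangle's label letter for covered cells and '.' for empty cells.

............
............
............
.........AAA
..CCCCCCCAAA
..CCCCCCCAAA
..CCCCCCC...
..CCCCCCCBB.
..CCCCCCCBB.
............
............
............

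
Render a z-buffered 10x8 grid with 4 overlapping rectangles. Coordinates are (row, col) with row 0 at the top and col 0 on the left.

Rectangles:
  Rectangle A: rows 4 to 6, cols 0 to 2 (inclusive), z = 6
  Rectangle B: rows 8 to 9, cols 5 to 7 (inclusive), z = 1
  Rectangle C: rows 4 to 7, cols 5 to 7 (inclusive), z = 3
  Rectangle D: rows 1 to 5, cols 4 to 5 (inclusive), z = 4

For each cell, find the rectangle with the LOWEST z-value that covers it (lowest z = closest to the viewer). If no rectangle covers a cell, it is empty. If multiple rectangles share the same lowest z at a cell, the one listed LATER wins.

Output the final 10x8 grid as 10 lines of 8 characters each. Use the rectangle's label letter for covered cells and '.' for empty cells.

........
....DD..
....DD..
....DD..
AAA.DCCC
AAA.DCCC
AAA..CCC
.....CCC
.....BBB
.....BBB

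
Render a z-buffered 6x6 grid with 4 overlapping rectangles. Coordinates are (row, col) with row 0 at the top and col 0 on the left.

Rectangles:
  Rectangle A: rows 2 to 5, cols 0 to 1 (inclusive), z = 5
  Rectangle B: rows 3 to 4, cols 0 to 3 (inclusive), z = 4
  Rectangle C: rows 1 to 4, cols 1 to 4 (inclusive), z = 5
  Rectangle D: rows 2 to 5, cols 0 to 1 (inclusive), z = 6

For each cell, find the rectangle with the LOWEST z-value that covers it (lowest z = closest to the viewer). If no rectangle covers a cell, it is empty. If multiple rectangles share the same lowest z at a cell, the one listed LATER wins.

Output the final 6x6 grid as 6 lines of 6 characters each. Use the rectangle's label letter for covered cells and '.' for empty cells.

......
.CCCC.
ACCCC.
BBBBC.
BBBBC.
AA....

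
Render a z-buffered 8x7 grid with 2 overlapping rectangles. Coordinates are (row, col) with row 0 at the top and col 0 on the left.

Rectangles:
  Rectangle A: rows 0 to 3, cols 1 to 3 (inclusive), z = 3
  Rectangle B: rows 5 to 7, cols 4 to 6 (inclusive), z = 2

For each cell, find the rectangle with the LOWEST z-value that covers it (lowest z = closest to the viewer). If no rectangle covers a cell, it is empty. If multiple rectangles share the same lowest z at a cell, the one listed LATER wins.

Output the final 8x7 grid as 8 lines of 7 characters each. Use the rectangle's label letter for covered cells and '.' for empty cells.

.AAA...
.AAA...
.AAA...
.AAA...
.......
....BBB
....BBB
....BBB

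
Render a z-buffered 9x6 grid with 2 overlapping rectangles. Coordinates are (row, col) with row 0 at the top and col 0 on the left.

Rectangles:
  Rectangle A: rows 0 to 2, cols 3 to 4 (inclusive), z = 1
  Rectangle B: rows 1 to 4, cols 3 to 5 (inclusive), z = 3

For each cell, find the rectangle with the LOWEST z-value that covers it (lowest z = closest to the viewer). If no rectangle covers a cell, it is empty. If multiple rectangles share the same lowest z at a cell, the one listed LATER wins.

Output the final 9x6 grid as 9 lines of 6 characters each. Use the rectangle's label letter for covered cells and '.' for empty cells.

...AA.
...AAB
...AAB
...BBB
...BBB
......
......
......
......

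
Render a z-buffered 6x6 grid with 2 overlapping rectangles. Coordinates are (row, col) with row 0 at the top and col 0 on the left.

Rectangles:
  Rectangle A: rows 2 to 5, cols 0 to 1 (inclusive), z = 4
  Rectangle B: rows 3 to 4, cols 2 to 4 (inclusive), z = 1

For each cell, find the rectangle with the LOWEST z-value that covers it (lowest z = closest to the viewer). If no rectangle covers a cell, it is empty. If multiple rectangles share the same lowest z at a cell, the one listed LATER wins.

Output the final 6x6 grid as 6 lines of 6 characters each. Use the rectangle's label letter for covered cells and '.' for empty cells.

......
......
AA....
AABBB.
AABBB.
AA....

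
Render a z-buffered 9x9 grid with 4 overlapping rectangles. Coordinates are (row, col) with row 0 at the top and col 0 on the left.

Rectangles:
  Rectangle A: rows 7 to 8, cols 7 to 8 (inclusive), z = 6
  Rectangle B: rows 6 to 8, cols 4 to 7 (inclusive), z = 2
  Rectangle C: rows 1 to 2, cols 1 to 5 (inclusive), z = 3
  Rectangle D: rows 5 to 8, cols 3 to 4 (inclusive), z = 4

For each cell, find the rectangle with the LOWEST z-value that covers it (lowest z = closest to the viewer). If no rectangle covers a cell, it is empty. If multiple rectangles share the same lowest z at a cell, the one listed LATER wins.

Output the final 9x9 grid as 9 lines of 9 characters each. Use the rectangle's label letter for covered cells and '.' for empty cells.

.........
.CCCCC...
.CCCCC...
.........
.........
...DD....
...DBBBB.
...DBBBBA
...DBBBBA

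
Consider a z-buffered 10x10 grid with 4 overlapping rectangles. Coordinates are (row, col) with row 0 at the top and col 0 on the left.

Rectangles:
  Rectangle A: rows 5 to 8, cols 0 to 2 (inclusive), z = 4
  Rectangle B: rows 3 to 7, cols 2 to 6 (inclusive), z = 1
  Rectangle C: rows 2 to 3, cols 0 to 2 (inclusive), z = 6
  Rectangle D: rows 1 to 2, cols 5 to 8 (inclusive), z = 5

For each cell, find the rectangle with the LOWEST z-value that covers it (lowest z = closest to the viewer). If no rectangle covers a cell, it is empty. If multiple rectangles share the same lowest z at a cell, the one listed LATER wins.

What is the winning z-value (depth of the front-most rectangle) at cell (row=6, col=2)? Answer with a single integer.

Answer: 1

Derivation:
Check cell (6,2):
  A: rows 5-8 cols 0-2 z=4 -> covers; best now A (z=4)
  B: rows 3-7 cols 2-6 z=1 -> covers; best now B (z=1)
  C: rows 2-3 cols 0-2 -> outside (row miss)
  D: rows 1-2 cols 5-8 -> outside (row miss)
Winner: B at z=1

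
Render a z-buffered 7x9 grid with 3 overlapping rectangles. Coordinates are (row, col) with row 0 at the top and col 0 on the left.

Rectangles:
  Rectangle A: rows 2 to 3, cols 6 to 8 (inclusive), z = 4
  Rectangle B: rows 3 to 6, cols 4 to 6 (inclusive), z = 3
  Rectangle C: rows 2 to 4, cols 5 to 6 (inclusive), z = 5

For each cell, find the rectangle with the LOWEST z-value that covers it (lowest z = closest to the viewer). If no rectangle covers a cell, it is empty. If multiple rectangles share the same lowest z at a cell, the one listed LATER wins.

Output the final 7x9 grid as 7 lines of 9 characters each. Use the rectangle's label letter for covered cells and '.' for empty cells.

.........
.........
.....CAAA
....BBBAA
....BBB..
....BBB..
....BBB..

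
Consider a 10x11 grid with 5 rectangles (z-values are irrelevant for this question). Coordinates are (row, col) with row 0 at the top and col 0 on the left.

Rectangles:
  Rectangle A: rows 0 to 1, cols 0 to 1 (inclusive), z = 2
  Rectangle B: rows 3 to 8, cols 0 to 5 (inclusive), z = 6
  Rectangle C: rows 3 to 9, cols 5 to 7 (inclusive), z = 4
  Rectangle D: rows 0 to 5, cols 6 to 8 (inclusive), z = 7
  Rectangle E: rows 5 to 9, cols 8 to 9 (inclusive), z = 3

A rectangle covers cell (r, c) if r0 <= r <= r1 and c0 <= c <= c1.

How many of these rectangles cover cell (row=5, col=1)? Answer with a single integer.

Answer: 1

Derivation:
Check cell (5,1):
  A: rows 0-1 cols 0-1 -> outside (row miss)
  B: rows 3-8 cols 0-5 -> covers
  C: rows 3-9 cols 5-7 -> outside (col miss)
  D: rows 0-5 cols 6-8 -> outside (col miss)
  E: rows 5-9 cols 8-9 -> outside (col miss)
Count covering = 1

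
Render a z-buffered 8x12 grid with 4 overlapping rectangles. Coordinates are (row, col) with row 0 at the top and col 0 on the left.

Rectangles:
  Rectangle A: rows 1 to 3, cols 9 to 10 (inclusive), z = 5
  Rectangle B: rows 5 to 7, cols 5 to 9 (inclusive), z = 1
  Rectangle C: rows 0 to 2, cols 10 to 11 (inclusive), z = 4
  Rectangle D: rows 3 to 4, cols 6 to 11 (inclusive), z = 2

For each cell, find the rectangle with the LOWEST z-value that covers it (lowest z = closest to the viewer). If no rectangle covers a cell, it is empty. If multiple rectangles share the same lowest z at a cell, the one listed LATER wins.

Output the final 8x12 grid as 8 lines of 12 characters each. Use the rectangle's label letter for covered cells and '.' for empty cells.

..........CC
.........ACC
.........ACC
......DDDDDD
......DDDDDD
.....BBBBB..
.....BBBBB..
.....BBBBB..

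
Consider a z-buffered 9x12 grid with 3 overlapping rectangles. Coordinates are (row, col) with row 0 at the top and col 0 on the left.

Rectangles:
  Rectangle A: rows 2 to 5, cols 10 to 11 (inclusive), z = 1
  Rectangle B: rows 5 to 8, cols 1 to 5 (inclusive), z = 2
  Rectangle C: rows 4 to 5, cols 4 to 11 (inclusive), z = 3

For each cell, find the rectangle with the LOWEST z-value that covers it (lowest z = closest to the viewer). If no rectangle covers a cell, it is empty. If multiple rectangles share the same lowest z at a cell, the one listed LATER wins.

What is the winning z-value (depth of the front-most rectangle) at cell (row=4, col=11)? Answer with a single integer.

Check cell (4,11):
  A: rows 2-5 cols 10-11 z=1 -> covers; best now A (z=1)
  B: rows 5-8 cols 1-5 -> outside (row miss)
  C: rows 4-5 cols 4-11 z=3 -> covers; best now A (z=1)
Winner: A at z=1

Answer: 1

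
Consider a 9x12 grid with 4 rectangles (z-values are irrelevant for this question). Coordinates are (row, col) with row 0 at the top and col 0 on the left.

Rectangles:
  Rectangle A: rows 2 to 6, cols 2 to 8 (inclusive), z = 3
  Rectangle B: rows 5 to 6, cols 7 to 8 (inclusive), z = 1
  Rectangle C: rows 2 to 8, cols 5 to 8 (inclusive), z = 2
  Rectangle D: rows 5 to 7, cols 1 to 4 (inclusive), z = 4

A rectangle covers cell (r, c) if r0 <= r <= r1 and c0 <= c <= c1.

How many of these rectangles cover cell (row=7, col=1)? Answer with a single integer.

Check cell (7,1):
  A: rows 2-6 cols 2-8 -> outside (row miss)
  B: rows 5-6 cols 7-8 -> outside (row miss)
  C: rows 2-8 cols 5-8 -> outside (col miss)
  D: rows 5-7 cols 1-4 -> covers
Count covering = 1

Answer: 1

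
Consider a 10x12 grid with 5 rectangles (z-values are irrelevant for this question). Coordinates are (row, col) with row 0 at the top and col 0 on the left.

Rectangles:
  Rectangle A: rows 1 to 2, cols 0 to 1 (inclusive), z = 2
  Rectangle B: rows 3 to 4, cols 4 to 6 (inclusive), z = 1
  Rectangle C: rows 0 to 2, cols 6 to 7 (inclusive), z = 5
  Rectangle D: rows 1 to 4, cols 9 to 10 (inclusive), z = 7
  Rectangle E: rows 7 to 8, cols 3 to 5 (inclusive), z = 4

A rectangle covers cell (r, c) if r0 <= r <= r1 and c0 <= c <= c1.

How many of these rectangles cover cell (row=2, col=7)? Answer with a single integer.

Check cell (2,7):
  A: rows 1-2 cols 0-1 -> outside (col miss)
  B: rows 3-4 cols 4-6 -> outside (row miss)
  C: rows 0-2 cols 6-7 -> covers
  D: rows 1-4 cols 9-10 -> outside (col miss)
  E: rows 7-8 cols 3-5 -> outside (row miss)
Count covering = 1

Answer: 1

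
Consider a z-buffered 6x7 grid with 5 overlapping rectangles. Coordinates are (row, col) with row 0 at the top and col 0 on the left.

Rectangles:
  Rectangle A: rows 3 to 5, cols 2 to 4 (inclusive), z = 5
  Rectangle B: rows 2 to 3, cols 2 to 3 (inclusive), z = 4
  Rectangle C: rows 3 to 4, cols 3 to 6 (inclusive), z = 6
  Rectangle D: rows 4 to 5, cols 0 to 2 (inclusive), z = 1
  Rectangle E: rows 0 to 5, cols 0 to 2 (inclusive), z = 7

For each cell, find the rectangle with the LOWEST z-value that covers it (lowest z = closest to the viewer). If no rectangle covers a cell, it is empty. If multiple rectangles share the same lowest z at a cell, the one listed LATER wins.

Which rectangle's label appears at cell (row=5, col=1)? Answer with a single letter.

Answer: D

Derivation:
Check cell (5,1):
  A: rows 3-5 cols 2-4 -> outside (col miss)
  B: rows 2-3 cols 2-3 -> outside (row miss)
  C: rows 3-4 cols 3-6 -> outside (row miss)
  D: rows 4-5 cols 0-2 z=1 -> covers; best now D (z=1)
  E: rows 0-5 cols 0-2 z=7 -> covers; best now D (z=1)
Winner: D at z=1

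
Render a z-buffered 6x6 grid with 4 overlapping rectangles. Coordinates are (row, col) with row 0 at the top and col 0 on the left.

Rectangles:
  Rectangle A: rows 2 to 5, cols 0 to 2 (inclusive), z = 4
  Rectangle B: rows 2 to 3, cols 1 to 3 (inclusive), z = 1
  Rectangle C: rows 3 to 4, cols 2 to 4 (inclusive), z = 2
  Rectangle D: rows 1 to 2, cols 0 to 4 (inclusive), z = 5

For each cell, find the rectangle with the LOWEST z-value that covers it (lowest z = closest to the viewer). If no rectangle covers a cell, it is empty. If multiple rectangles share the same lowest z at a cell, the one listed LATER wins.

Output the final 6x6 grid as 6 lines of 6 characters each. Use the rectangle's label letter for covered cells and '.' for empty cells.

......
DDDDD.
ABBBD.
ABBBC.
AACCC.
AAA...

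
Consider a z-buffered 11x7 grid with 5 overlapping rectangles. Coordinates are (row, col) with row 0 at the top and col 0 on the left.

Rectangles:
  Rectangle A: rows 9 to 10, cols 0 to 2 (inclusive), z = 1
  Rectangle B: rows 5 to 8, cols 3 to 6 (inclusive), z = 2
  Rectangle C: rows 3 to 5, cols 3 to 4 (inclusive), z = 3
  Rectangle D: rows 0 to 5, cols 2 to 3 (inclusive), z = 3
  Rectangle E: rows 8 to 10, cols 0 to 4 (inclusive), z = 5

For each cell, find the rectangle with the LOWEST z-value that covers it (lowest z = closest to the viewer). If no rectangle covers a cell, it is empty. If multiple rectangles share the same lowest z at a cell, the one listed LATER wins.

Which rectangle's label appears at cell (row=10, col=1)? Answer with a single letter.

Answer: A

Derivation:
Check cell (10,1):
  A: rows 9-10 cols 0-2 z=1 -> covers; best now A (z=1)
  B: rows 5-8 cols 3-6 -> outside (row miss)
  C: rows 3-5 cols 3-4 -> outside (row miss)
  D: rows 0-5 cols 2-3 -> outside (row miss)
  E: rows 8-10 cols 0-4 z=5 -> covers; best now A (z=1)
Winner: A at z=1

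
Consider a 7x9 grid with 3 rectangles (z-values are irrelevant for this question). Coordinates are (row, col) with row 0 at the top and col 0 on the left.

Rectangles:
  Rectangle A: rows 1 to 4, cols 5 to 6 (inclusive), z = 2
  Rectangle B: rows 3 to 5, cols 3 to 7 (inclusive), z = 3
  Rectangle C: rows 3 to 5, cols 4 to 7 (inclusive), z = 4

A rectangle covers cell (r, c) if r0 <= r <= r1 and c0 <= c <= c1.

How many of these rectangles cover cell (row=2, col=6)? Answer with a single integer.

Answer: 1

Derivation:
Check cell (2,6):
  A: rows 1-4 cols 5-6 -> covers
  B: rows 3-5 cols 3-7 -> outside (row miss)
  C: rows 3-5 cols 4-7 -> outside (row miss)
Count covering = 1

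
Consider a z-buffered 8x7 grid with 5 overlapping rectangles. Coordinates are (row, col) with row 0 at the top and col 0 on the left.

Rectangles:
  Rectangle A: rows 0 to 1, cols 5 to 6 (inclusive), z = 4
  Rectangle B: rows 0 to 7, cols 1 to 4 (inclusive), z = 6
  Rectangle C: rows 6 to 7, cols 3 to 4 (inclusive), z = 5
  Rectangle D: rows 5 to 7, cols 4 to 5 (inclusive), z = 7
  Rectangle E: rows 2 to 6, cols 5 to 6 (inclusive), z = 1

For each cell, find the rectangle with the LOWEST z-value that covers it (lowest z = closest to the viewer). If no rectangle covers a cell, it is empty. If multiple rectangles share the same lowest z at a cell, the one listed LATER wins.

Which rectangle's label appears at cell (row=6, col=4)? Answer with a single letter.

Answer: C

Derivation:
Check cell (6,4):
  A: rows 0-1 cols 5-6 -> outside (row miss)
  B: rows 0-7 cols 1-4 z=6 -> covers; best now B (z=6)
  C: rows 6-7 cols 3-4 z=5 -> covers; best now C (z=5)
  D: rows 5-7 cols 4-5 z=7 -> covers; best now C (z=5)
  E: rows 2-6 cols 5-6 -> outside (col miss)
Winner: C at z=5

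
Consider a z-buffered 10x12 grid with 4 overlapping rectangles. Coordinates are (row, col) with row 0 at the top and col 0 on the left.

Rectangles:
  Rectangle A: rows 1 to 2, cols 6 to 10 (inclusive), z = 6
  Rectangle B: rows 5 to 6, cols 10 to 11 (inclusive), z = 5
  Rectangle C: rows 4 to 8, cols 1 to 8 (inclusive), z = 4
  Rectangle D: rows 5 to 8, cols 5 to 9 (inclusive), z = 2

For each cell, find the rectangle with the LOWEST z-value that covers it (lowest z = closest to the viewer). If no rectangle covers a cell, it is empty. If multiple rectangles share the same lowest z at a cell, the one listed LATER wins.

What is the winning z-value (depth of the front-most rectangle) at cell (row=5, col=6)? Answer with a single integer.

Answer: 2

Derivation:
Check cell (5,6):
  A: rows 1-2 cols 6-10 -> outside (row miss)
  B: rows 5-6 cols 10-11 -> outside (col miss)
  C: rows 4-8 cols 1-8 z=4 -> covers; best now C (z=4)
  D: rows 5-8 cols 5-9 z=2 -> covers; best now D (z=2)
Winner: D at z=2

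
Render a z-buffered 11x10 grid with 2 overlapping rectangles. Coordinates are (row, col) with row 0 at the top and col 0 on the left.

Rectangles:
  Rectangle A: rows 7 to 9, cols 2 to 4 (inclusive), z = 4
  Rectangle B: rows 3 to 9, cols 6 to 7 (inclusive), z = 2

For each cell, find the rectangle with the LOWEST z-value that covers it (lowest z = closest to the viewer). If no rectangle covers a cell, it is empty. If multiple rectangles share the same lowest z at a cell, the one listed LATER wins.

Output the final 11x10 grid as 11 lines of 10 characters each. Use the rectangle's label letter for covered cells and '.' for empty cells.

..........
..........
..........
......BB..
......BB..
......BB..
......BB..
..AAA.BB..
..AAA.BB..
..AAA.BB..
..........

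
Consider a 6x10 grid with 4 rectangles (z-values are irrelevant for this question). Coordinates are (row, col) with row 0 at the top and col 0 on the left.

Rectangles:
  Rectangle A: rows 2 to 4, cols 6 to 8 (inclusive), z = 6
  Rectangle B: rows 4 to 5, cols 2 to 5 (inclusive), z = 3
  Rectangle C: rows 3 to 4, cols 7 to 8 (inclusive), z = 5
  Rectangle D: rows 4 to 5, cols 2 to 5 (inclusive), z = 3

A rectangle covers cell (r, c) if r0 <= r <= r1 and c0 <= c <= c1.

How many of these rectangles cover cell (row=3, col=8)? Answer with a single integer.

Answer: 2

Derivation:
Check cell (3,8):
  A: rows 2-4 cols 6-8 -> covers
  B: rows 4-5 cols 2-5 -> outside (row miss)
  C: rows 3-4 cols 7-8 -> covers
  D: rows 4-5 cols 2-5 -> outside (row miss)
Count covering = 2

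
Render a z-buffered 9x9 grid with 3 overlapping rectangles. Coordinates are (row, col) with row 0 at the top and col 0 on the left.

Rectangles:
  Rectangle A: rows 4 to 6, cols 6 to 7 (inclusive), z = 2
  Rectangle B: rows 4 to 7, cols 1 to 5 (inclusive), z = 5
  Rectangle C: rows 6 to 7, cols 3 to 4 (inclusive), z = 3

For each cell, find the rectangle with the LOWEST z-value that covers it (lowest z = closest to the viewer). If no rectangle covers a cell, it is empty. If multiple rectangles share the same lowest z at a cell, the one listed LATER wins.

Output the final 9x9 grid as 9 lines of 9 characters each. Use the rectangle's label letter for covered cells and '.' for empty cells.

.........
.........
.........
.........
.BBBBBAA.
.BBBBBAA.
.BBCCBAA.
.BBCCB...
.........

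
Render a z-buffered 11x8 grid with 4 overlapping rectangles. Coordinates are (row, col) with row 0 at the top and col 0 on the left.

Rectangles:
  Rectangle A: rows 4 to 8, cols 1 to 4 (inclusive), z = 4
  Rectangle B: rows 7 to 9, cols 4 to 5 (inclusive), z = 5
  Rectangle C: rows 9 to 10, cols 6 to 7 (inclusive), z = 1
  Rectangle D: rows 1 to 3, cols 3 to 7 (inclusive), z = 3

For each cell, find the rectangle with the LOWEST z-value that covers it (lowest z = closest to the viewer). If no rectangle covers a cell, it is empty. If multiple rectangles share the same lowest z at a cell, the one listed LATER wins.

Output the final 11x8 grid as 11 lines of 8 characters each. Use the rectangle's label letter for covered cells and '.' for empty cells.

........
...DDDDD
...DDDDD
...DDDDD
.AAAA...
.AAAA...
.AAAA...
.AAAAB..
.AAAAB..
....BBCC
......CC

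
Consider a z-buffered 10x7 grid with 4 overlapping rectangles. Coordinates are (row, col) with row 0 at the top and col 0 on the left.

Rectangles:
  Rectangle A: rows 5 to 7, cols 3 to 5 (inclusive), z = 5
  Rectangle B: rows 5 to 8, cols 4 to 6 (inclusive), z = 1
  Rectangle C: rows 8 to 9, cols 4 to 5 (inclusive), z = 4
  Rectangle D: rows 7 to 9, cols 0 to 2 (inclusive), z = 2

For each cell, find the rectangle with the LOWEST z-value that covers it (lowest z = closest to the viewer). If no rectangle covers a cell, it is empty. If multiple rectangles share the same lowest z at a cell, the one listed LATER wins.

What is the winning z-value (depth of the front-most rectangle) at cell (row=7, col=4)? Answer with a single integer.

Check cell (7,4):
  A: rows 5-7 cols 3-5 z=5 -> covers; best now A (z=5)
  B: rows 5-8 cols 4-6 z=1 -> covers; best now B (z=1)
  C: rows 8-9 cols 4-5 -> outside (row miss)
  D: rows 7-9 cols 0-2 -> outside (col miss)
Winner: B at z=1

Answer: 1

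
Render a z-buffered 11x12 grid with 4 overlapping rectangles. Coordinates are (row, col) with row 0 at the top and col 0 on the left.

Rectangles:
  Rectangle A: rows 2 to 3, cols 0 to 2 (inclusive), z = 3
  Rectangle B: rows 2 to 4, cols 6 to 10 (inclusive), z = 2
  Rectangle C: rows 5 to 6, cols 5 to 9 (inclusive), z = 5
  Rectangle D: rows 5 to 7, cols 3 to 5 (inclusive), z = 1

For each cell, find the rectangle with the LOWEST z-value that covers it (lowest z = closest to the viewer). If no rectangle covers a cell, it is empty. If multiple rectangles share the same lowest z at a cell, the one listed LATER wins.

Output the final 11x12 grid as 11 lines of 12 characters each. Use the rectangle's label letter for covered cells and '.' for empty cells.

............
............
AAA...BBBBB.
AAA...BBBBB.
......BBBBB.
...DDDCCCC..
...DDDCCCC..
...DDD......
............
............
............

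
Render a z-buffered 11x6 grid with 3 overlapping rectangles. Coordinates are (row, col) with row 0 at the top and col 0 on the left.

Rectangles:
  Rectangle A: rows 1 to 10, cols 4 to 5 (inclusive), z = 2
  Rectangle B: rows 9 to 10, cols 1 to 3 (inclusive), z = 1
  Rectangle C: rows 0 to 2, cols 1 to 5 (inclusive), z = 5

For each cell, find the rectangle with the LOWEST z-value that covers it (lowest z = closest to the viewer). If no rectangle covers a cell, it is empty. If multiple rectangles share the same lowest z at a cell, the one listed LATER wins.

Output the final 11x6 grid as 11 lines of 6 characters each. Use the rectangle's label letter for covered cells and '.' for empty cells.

.CCCCC
.CCCAA
.CCCAA
....AA
....AA
....AA
....AA
....AA
....AA
.BBBAA
.BBBAA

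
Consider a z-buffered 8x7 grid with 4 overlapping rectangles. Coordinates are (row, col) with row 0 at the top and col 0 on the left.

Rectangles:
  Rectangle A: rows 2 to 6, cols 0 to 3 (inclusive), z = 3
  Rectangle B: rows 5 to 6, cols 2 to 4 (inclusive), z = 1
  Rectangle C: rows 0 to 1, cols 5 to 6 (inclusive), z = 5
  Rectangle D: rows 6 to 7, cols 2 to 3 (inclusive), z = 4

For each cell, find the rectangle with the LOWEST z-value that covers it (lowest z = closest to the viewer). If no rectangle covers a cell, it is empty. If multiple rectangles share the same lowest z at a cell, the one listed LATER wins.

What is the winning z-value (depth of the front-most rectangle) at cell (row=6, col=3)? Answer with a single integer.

Check cell (6,3):
  A: rows 2-6 cols 0-3 z=3 -> covers; best now A (z=3)
  B: rows 5-6 cols 2-4 z=1 -> covers; best now B (z=1)
  C: rows 0-1 cols 5-6 -> outside (row miss)
  D: rows 6-7 cols 2-3 z=4 -> covers; best now B (z=1)
Winner: B at z=1

Answer: 1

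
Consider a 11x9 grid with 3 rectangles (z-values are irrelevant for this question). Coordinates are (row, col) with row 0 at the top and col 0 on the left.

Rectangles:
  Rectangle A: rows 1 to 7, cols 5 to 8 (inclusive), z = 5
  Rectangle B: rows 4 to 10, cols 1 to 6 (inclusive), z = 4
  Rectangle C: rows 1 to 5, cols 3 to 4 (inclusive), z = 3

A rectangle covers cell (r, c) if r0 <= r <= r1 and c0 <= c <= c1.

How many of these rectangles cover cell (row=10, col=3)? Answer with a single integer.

Answer: 1

Derivation:
Check cell (10,3):
  A: rows 1-7 cols 5-8 -> outside (row miss)
  B: rows 4-10 cols 1-6 -> covers
  C: rows 1-5 cols 3-4 -> outside (row miss)
Count covering = 1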